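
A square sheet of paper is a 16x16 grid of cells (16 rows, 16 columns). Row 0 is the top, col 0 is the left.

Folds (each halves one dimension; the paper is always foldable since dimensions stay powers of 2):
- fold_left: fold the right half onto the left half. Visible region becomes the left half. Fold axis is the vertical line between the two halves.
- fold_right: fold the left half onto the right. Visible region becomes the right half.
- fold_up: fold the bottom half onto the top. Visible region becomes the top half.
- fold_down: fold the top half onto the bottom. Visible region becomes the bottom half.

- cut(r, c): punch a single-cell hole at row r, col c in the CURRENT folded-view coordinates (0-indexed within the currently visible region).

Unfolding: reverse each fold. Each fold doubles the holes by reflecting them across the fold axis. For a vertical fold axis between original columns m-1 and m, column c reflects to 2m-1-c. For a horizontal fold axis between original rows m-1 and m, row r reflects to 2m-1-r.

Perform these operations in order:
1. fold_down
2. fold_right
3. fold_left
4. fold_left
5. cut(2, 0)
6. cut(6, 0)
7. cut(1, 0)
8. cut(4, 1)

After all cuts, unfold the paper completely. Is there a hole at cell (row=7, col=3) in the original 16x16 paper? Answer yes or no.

Answer: no

Derivation:
Op 1 fold_down: fold axis h@8; visible region now rows[8,16) x cols[0,16) = 8x16
Op 2 fold_right: fold axis v@8; visible region now rows[8,16) x cols[8,16) = 8x8
Op 3 fold_left: fold axis v@12; visible region now rows[8,16) x cols[8,12) = 8x4
Op 4 fold_left: fold axis v@10; visible region now rows[8,16) x cols[8,10) = 8x2
Op 5 cut(2, 0): punch at orig (10,8); cuts so far [(10, 8)]; region rows[8,16) x cols[8,10) = 8x2
Op 6 cut(6, 0): punch at orig (14,8); cuts so far [(10, 8), (14, 8)]; region rows[8,16) x cols[8,10) = 8x2
Op 7 cut(1, 0): punch at orig (9,8); cuts so far [(9, 8), (10, 8), (14, 8)]; region rows[8,16) x cols[8,10) = 8x2
Op 8 cut(4, 1): punch at orig (12,9); cuts so far [(9, 8), (10, 8), (12, 9), (14, 8)]; region rows[8,16) x cols[8,10) = 8x2
Unfold 1 (reflect across v@10): 8 holes -> [(9, 8), (9, 11), (10, 8), (10, 11), (12, 9), (12, 10), (14, 8), (14, 11)]
Unfold 2 (reflect across v@12): 16 holes -> [(9, 8), (9, 11), (9, 12), (9, 15), (10, 8), (10, 11), (10, 12), (10, 15), (12, 9), (12, 10), (12, 13), (12, 14), (14, 8), (14, 11), (14, 12), (14, 15)]
Unfold 3 (reflect across v@8): 32 holes -> [(9, 0), (9, 3), (9, 4), (9, 7), (9, 8), (9, 11), (9, 12), (9, 15), (10, 0), (10, 3), (10, 4), (10, 7), (10, 8), (10, 11), (10, 12), (10, 15), (12, 1), (12, 2), (12, 5), (12, 6), (12, 9), (12, 10), (12, 13), (12, 14), (14, 0), (14, 3), (14, 4), (14, 7), (14, 8), (14, 11), (14, 12), (14, 15)]
Unfold 4 (reflect across h@8): 64 holes -> [(1, 0), (1, 3), (1, 4), (1, 7), (1, 8), (1, 11), (1, 12), (1, 15), (3, 1), (3, 2), (3, 5), (3, 6), (3, 9), (3, 10), (3, 13), (3, 14), (5, 0), (5, 3), (5, 4), (5, 7), (5, 8), (5, 11), (5, 12), (5, 15), (6, 0), (6, 3), (6, 4), (6, 7), (6, 8), (6, 11), (6, 12), (6, 15), (9, 0), (9, 3), (9, 4), (9, 7), (9, 8), (9, 11), (9, 12), (9, 15), (10, 0), (10, 3), (10, 4), (10, 7), (10, 8), (10, 11), (10, 12), (10, 15), (12, 1), (12, 2), (12, 5), (12, 6), (12, 9), (12, 10), (12, 13), (12, 14), (14, 0), (14, 3), (14, 4), (14, 7), (14, 8), (14, 11), (14, 12), (14, 15)]
Holes: [(1, 0), (1, 3), (1, 4), (1, 7), (1, 8), (1, 11), (1, 12), (1, 15), (3, 1), (3, 2), (3, 5), (3, 6), (3, 9), (3, 10), (3, 13), (3, 14), (5, 0), (5, 3), (5, 4), (5, 7), (5, 8), (5, 11), (5, 12), (5, 15), (6, 0), (6, 3), (6, 4), (6, 7), (6, 8), (6, 11), (6, 12), (6, 15), (9, 0), (9, 3), (9, 4), (9, 7), (9, 8), (9, 11), (9, 12), (9, 15), (10, 0), (10, 3), (10, 4), (10, 7), (10, 8), (10, 11), (10, 12), (10, 15), (12, 1), (12, 2), (12, 5), (12, 6), (12, 9), (12, 10), (12, 13), (12, 14), (14, 0), (14, 3), (14, 4), (14, 7), (14, 8), (14, 11), (14, 12), (14, 15)]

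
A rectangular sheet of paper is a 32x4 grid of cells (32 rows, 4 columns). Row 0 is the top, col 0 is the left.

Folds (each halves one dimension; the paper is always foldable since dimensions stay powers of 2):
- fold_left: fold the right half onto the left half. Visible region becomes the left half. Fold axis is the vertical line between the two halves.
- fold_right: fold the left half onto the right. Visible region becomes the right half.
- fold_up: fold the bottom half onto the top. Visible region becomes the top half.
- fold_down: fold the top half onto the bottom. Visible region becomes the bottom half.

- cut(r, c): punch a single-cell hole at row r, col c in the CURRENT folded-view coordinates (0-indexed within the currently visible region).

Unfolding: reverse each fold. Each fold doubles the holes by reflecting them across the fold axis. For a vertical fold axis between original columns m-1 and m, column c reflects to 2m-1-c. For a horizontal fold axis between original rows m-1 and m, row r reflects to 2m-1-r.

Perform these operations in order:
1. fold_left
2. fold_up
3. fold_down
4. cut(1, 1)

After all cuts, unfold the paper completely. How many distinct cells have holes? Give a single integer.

Answer: 8

Derivation:
Op 1 fold_left: fold axis v@2; visible region now rows[0,32) x cols[0,2) = 32x2
Op 2 fold_up: fold axis h@16; visible region now rows[0,16) x cols[0,2) = 16x2
Op 3 fold_down: fold axis h@8; visible region now rows[8,16) x cols[0,2) = 8x2
Op 4 cut(1, 1): punch at orig (9,1); cuts so far [(9, 1)]; region rows[8,16) x cols[0,2) = 8x2
Unfold 1 (reflect across h@8): 2 holes -> [(6, 1), (9, 1)]
Unfold 2 (reflect across h@16): 4 holes -> [(6, 1), (9, 1), (22, 1), (25, 1)]
Unfold 3 (reflect across v@2): 8 holes -> [(6, 1), (6, 2), (9, 1), (9, 2), (22, 1), (22, 2), (25, 1), (25, 2)]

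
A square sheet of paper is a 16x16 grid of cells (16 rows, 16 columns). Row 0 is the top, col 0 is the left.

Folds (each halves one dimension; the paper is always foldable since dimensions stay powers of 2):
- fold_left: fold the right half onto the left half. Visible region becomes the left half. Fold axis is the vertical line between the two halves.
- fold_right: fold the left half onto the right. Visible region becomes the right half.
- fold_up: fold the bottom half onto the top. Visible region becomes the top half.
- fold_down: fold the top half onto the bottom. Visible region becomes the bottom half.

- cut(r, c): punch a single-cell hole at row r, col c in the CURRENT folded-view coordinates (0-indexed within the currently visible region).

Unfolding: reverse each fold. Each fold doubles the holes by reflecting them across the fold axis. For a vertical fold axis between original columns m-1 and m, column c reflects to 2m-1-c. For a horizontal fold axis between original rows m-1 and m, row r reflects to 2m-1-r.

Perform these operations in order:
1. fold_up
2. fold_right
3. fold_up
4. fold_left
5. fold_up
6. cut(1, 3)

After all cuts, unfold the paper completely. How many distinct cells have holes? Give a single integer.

Answer: 32

Derivation:
Op 1 fold_up: fold axis h@8; visible region now rows[0,8) x cols[0,16) = 8x16
Op 2 fold_right: fold axis v@8; visible region now rows[0,8) x cols[8,16) = 8x8
Op 3 fold_up: fold axis h@4; visible region now rows[0,4) x cols[8,16) = 4x8
Op 4 fold_left: fold axis v@12; visible region now rows[0,4) x cols[8,12) = 4x4
Op 5 fold_up: fold axis h@2; visible region now rows[0,2) x cols[8,12) = 2x4
Op 6 cut(1, 3): punch at orig (1,11); cuts so far [(1, 11)]; region rows[0,2) x cols[8,12) = 2x4
Unfold 1 (reflect across h@2): 2 holes -> [(1, 11), (2, 11)]
Unfold 2 (reflect across v@12): 4 holes -> [(1, 11), (1, 12), (2, 11), (2, 12)]
Unfold 3 (reflect across h@4): 8 holes -> [(1, 11), (1, 12), (2, 11), (2, 12), (5, 11), (5, 12), (6, 11), (6, 12)]
Unfold 4 (reflect across v@8): 16 holes -> [(1, 3), (1, 4), (1, 11), (1, 12), (2, 3), (2, 4), (2, 11), (2, 12), (5, 3), (5, 4), (5, 11), (5, 12), (6, 3), (6, 4), (6, 11), (6, 12)]
Unfold 5 (reflect across h@8): 32 holes -> [(1, 3), (1, 4), (1, 11), (1, 12), (2, 3), (2, 4), (2, 11), (2, 12), (5, 3), (5, 4), (5, 11), (5, 12), (6, 3), (6, 4), (6, 11), (6, 12), (9, 3), (9, 4), (9, 11), (9, 12), (10, 3), (10, 4), (10, 11), (10, 12), (13, 3), (13, 4), (13, 11), (13, 12), (14, 3), (14, 4), (14, 11), (14, 12)]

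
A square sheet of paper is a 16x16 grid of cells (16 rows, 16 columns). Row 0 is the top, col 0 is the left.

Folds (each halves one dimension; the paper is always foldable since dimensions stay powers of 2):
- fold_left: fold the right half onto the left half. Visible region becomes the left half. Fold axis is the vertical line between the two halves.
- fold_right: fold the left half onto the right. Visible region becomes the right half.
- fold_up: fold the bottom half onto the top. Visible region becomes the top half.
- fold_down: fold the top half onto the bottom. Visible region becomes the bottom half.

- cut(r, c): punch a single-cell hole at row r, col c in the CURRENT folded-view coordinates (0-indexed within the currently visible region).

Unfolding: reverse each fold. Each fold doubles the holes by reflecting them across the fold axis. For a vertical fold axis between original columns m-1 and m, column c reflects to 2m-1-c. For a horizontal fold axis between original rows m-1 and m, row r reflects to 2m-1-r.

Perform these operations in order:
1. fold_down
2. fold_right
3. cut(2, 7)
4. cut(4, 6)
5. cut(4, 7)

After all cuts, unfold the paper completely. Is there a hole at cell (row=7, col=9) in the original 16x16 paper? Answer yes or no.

Answer: no

Derivation:
Op 1 fold_down: fold axis h@8; visible region now rows[8,16) x cols[0,16) = 8x16
Op 2 fold_right: fold axis v@8; visible region now rows[8,16) x cols[8,16) = 8x8
Op 3 cut(2, 7): punch at orig (10,15); cuts so far [(10, 15)]; region rows[8,16) x cols[8,16) = 8x8
Op 4 cut(4, 6): punch at orig (12,14); cuts so far [(10, 15), (12, 14)]; region rows[8,16) x cols[8,16) = 8x8
Op 5 cut(4, 7): punch at orig (12,15); cuts so far [(10, 15), (12, 14), (12, 15)]; region rows[8,16) x cols[8,16) = 8x8
Unfold 1 (reflect across v@8): 6 holes -> [(10, 0), (10, 15), (12, 0), (12, 1), (12, 14), (12, 15)]
Unfold 2 (reflect across h@8): 12 holes -> [(3, 0), (3, 1), (3, 14), (3, 15), (5, 0), (5, 15), (10, 0), (10, 15), (12, 0), (12, 1), (12, 14), (12, 15)]
Holes: [(3, 0), (3, 1), (3, 14), (3, 15), (5, 0), (5, 15), (10, 0), (10, 15), (12, 0), (12, 1), (12, 14), (12, 15)]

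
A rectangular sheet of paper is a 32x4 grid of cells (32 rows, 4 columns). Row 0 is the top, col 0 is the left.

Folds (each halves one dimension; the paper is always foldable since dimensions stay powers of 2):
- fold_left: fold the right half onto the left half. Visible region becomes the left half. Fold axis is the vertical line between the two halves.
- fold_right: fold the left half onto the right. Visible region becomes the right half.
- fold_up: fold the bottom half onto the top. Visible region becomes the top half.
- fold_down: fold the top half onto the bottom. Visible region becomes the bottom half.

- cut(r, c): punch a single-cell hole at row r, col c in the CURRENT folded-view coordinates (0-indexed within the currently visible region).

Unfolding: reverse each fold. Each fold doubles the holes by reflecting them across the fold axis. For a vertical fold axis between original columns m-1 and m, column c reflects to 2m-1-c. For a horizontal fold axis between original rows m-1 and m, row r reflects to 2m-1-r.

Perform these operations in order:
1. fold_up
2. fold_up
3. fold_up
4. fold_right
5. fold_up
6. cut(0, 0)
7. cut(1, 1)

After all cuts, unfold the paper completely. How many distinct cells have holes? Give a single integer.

Op 1 fold_up: fold axis h@16; visible region now rows[0,16) x cols[0,4) = 16x4
Op 2 fold_up: fold axis h@8; visible region now rows[0,8) x cols[0,4) = 8x4
Op 3 fold_up: fold axis h@4; visible region now rows[0,4) x cols[0,4) = 4x4
Op 4 fold_right: fold axis v@2; visible region now rows[0,4) x cols[2,4) = 4x2
Op 5 fold_up: fold axis h@2; visible region now rows[0,2) x cols[2,4) = 2x2
Op 6 cut(0, 0): punch at orig (0,2); cuts so far [(0, 2)]; region rows[0,2) x cols[2,4) = 2x2
Op 7 cut(1, 1): punch at orig (1,3); cuts so far [(0, 2), (1, 3)]; region rows[0,2) x cols[2,4) = 2x2
Unfold 1 (reflect across h@2): 4 holes -> [(0, 2), (1, 3), (2, 3), (3, 2)]
Unfold 2 (reflect across v@2): 8 holes -> [(0, 1), (0, 2), (1, 0), (1, 3), (2, 0), (2, 3), (3, 1), (3, 2)]
Unfold 3 (reflect across h@4): 16 holes -> [(0, 1), (0, 2), (1, 0), (1, 3), (2, 0), (2, 3), (3, 1), (3, 2), (4, 1), (4, 2), (5, 0), (5, 3), (6, 0), (6, 3), (7, 1), (7, 2)]
Unfold 4 (reflect across h@8): 32 holes -> [(0, 1), (0, 2), (1, 0), (1, 3), (2, 0), (2, 3), (3, 1), (3, 2), (4, 1), (4, 2), (5, 0), (5, 3), (6, 0), (6, 3), (7, 1), (7, 2), (8, 1), (8, 2), (9, 0), (9, 3), (10, 0), (10, 3), (11, 1), (11, 2), (12, 1), (12, 2), (13, 0), (13, 3), (14, 0), (14, 3), (15, 1), (15, 2)]
Unfold 5 (reflect across h@16): 64 holes -> [(0, 1), (0, 2), (1, 0), (1, 3), (2, 0), (2, 3), (3, 1), (3, 2), (4, 1), (4, 2), (5, 0), (5, 3), (6, 0), (6, 3), (7, 1), (7, 2), (8, 1), (8, 2), (9, 0), (9, 3), (10, 0), (10, 3), (11, 1), (11, 2), (12, 1), (12, 2), (13, 0), (13, 3), (14, 0), (14, 3), (15, 1), (15, 2), (16, 1), (16, 2), (17, 0), (17, 3), (18, 0), (18, 3), (19, 1), (19, 2), (20, 1), (20, 2), (21, 0), (21, 3), (22, 0), (22, 3), (23, 1), (23, 2), (24, 1), (24, 2), (25, 0), (25, 3), (26, 0), (26, 3), (27, 1), (27, 2), (28, 1), (28, 2), (29, 0), (29, 3), (30, 0), (30, 3), (31, 1), (31, 2)]

Answer: 64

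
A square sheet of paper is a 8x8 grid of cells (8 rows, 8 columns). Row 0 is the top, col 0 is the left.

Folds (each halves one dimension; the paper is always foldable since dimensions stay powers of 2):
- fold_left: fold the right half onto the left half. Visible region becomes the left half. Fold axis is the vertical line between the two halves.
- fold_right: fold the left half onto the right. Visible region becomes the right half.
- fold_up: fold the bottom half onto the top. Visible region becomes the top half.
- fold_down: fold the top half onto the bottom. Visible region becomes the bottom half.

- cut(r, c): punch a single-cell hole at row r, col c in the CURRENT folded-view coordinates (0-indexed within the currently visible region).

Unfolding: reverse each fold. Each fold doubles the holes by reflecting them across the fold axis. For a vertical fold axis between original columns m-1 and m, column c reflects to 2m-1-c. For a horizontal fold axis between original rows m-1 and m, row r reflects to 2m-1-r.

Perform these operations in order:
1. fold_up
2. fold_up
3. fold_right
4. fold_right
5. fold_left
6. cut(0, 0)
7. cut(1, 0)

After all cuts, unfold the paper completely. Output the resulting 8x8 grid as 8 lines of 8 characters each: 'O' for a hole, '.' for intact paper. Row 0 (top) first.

Answer: OOOOOOOO
OOOOOOOO
OOOOOOOO
OOOOOOOO
OOOOOOOO
OOOOOOOO
OOOOOOOO
OOOOOOOO

Derivation:
Op 1 fold_up: fold axis h@4; visible region now rows[0,4) x cols[0,8) = 4x8
Op 2 fold_up: fold axis h@2; visible region now rows[0,2) x cols[0,8) = 2x8
Op 3 fold_right: fold axis v@4; visible region now rows[0,2) x cols[4,8) = 2x4
Op 4 fold_right: fold axis v@6; visible region now rows[0,2) x cols[6,8) = 2x2
Op 5 fold_left: fold axis v@7; visible region now rows[0,2) x cols[6,7) = 2x1
Op 6 cut(0, 0): punch at orig (0,6); cuts so far [(0, 6)]; region rows[0,2) x cols[6,7) = 2x1
Op 7 cut(1, 0): punch at orig (1,6); cuts so far [(0, 6), (1, 6)]; region rows[0,2) x cols[6,7) = 2x1
Unfold 1 (reflect across v@7): 4 holes -> [(0, 6), (0, 7), (1, 6), (1, 7)]
Unfold 2 (reflect across v@6): 8 holes -> [(0, 4), (0, 5), (0, 6), (0, 7), (1, 4), (1, 5), (1, 6), (1, 7)]
Unfold 3 (reflect across v@4): 16 holes -> [(0, 0), (0, 1), (0, 2), (0, 3), (0, 4), (0, 5), (0, 6), (0, 7), (1, 0), (1, 1), (1, 2), (1, 3), (1, 4), (1, 5), (1, 6), (1, 7)]
Unfold 4 (reflect across h@2): 32 holes -> [(0, 0), (0, 1), (0, 2), (0, 3), (0, 4), (0, 5), (0, 6), (0, 7), (1, 0), (1, 1), (1, 2), (1, 3), (1, 4), (1, 5), (1, 6), (1, 7), (2, 0), (2, 1), (2, 2), (2, 3), (2, 4), (2, 5), (2, 6), (2, 7), (3, 0), (3, 1), (3, 2), (3, 3), (3, 4), (3, 5), (3, 6), (3, 7)]
Unfold 5 (reflect across h@4): 64 holes -> [(0, 0), (0, 1), (0, 2), (0, 3), (0, 4), (0, 5), (0, 6), (0, 7), (1, 0), (1, 1), (1, 2), (1, 3), (1, 4), (1, 5), (1, 6), (1, 7), (2, 0), (2, 1), (2, 2), (2, 3), (2, 4), (2, 5), (2, 6), (2, 7), (3, 0), (3, 1), (3, 2), (3, 3), (3, 4), (3, 5), (3, 6), (3, 7), (4, 0), (4, 1), (4, 2), (4, 3), (4, 4), (4, 5), (4, 6), (4, 7), (5, 0), (5, 1), (5, 2), (5, 3), (5, 4), (5, 5), (5, 6), (5, 7), (6, 0), (6, 1), (6, 2), (6, 3), (6, 4), (6, 5), (6, 6), (6, 7), (7, 0), (7, 1), (7, 2), (7, 3), (7, 4), (7, 5), (7, 6), (7, 7)]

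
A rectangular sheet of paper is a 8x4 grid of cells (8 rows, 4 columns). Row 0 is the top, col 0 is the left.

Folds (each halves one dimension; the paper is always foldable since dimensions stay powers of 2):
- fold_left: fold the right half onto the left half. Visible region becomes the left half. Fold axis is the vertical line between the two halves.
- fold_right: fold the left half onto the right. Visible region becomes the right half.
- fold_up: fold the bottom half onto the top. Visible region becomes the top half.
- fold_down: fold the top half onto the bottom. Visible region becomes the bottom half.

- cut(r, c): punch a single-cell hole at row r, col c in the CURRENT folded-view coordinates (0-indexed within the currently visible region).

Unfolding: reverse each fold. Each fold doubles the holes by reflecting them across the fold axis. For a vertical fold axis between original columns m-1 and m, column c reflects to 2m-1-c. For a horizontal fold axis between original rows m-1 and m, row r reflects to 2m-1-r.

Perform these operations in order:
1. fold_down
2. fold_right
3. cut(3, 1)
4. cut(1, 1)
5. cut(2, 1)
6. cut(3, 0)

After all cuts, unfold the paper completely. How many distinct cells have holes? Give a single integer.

Answer: 16

Derivation:
Op 1 fold_down: fold axis h@4; visible region now rows[4,8) x cols[0,4) = 4x4
Op 2 fold_right: fold axis v@2; visible region now rows[4,8) x cols[2,4) = 4x2
Op 3 cut(3, 1): punch at orig (7,3); cuts so far [(7, 3)]; region rows[4,8) x cols[2,4) = 4x2
Op 4 cut(1, 1): punch at orig (5,3); cuts so far [(5, 3), (7, 3)]; region rows[4,8) x cols[2,4) = 4x2
Op 5 cut(2, 1): punch at orig (6,3); cuts so far [(5, 3), (6, 3), (7, 3)]; region rows[4,8) x cols[2,4) = 4x2
Op 6 cut(3, 0): punch at orig (7,2); cuts so far [(5, 3), (6, 3), (7, 2), (7, 3)]; region rows[4,8) x cols[2,4) = 4x2
Unfold 1 (reflect across v@2): 8 holes -> [(5, 0), (5, 3), (6, 0), (6, 3), (7, 0), (7, 1), (7, 2), (7, 3)]
Unfold 2 (reflect across h@4): 16 holes -> [(0, 0), (0, 1), (0, 2), (0, 3), (1, 0), (1, 3), (2, 0), (2, 3), (5, 0), (5, 3), (6, 0), (6, 3), (7, 0), (7, 1), (7, 2), (7, 3)]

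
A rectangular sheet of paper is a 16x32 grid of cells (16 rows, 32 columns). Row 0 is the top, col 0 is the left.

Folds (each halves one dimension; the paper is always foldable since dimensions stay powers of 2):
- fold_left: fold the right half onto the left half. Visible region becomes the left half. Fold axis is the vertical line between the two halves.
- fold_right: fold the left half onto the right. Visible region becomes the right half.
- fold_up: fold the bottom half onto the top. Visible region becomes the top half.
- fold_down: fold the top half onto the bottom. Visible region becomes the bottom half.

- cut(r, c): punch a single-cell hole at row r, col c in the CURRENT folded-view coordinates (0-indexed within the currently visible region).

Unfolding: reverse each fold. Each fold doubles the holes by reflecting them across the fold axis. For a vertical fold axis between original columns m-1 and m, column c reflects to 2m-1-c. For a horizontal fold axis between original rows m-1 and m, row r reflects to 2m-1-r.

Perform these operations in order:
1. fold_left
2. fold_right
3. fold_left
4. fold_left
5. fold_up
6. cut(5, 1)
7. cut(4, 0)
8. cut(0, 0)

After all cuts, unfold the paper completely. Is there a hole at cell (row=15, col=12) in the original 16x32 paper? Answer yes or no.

Op 1 fold_left: fold axis v@16; visible region now rows[0,16) x cols[0,16) = 16x16
Op 2 fold_right: fold axis v@8; visible region now rows[0,16) x cols[8,16) = 16x8
Op 3 fold_left: fold axis v@12; visible region now rows[0,16) x cols[8,12) = 16x4
Op 4 fold_left: fold axis v@10; visible region now rows[0,16) x cols[8,10) = 16x2
Op 5 fold_up: fold axis h@8; visible region now rows[0,8) x cols[8,10) = 8x2
Op 6 cut(5, 1): punch at orig (5,9); cuts so far [(5, 9)]; region rows[0,8) x cols[8,10) = 8x2
Op 7 cut(4, 0): punch at orig (4,8); cuts so far [(4, 8), (5, 9)]; region rows[0,8) x cols[8,10) = 8x2
Op 8 cut(0, 0): punch at orig (0,8); cuts so far [(0, 8), (4, 8), (5, 9)]; region rows[0,8) x cols[8,10) = 8x2
Unfold 1 (reflect across h@8): 6 holes -> [(0, 8), (4, 8), (5, 9), (10, 9), (11, 8), (15, 8)]
Unfold 2 (reflect across v@10): 12 holes -> [(0, 8), (0, 11), (4, 8), (4, 11), (5, 9), (5, 10), (10, 9), (10, 10), (11, 8), (11, 11), (15, 8), (15, 11)]
Unfold 3 (reflect across v@12): 24 holes -> [(0, 8), (0, 11), (0, 12), (0, 15), (4, 8), (4, 11), (4, 12), (4, 15), (5, 9), (5, 10), (5, 13), (5, 14), (10, 9), (10, 10), (10, 13), (10, 14), (11, 8), (11, 11), (11, 12), (11, 15), (15, 8), (15, 11), (15, 12), (15, 15)]
Unfold 4 (reflect across v@8): 48 holes -> [(0, 0), (0, 3), (0, 4), (0, 7), (0, 8), (0, 11), (0, 12), (0, 15), (4, 0), (4, 3), (4, 4), (4, 7), (4, 8), (4, 11), (4, 12), (4, 15), (5, 1), (5, 2), (5, 5), (5, 6), (5, 9), (5, 10), (5, 13), (5, 14), (10, 1), (10, 2), (10, 5), (10, 6), (10, 9), (10, 10), (10, 13), (10, 14), (11, 0), (11, 3), (11, 4), (11, 7), (11, 8), (11, 11), (11, 12), (11, 15), (15, 0), (15, 3), (15, 4), (15, 7), (15, 8), (15, 11), (15, 12), (15, 15)]
Unfold 5 (reflect across v@16): 96 holes -> [(0, 0), (0, 3), (0, 4), (0, 7), (0, 8), (0, 11), (0, 12), (0, 15), (0, 16), (0, 19), (0, 20), (0, 23), (0, 24), (0, 27), (0, 28), (0, 31), (4, 0), (4, 3), (4, 4), (4, 7), (4, 8), (4, 11), (4, 12), (4, 15), (4, 16), (4, 19), (4, 20), (4, 23), (4, 24), (4, 27), (4, 28), (4, 31), (5, 1), (5, 2), (5, 5), (5, 6), (5, 9), (5, 10), (5, 13), (5, 14), (5, 17), (5, 18), (5, 21), (5, 22), (5, 25), (5, 26), (5, 29), (5, 30), (10, 1), (10, 2), (10, 5), (10, 6), (10, 9), (10, 10), (10, 13), (10, 14), (10, 17), (10, 18), (10, 21), (10, 22), (10, 25), (10, 26), (10, 29), (10, 30), (11, 0), (11, 3), (11, 4), (11, 7), (11, 8), (11, 11), (11, 12), (11, 15), (11, 16), (11, 19), (11, 20), (11, 23), (11, 24), (11, 27), (11, 28), (11, 31), (15, 0), (15, 3), (15, 4), (15, 7), (15, 8), (15, 11), (15, 12), (15, 15), (15, 16), (15, 19), (15, 20), (15, 23), (15, 24), (15, 27), (15, 28), (15, 31)]
Holes: [(0, 0), (0, 3), (0, 4), (0, 7), (0, 8), (0, 11), (0, 12), (0, 15), (0, 16), (0, 19), (0, 20), (0, 23), (0, 24), (0, 27), (0, 28), (0, 31), (4, 0), (4, 3), (4, 4), (4, 7), (4, 8), (4, 11), (4, 12), (4, 15), (4, 16), (4, 19), (4, 20), (4, 23), (4, 24), (4, 27), (4, 28), (4, 31), (5, 1), (5, 2), (5, 5), (5, 6), (5, 9), (5, 10), (5, 13), (5, 14), (5, 17), (5, 18), (5, 21), (5, 22), (5, 25), (5, 26), (5, 29), (5, 30), (10, 1), (10, 2), (10, 5), (10, 6), (10, 9), (10, 10), (10, 13), (10, 14), (10, 17), (10, 18), (10, 21), (10, 22), (10, 25), (10, 26), (10, 29), (10, 30), (11, 0), (11, 3), (11, 4), (11, 7), (11, 8), (11, 11), (11, 12), (11, 15), (11, 16), (11, 19), (11, 20), (11, 23), (11, 24), (11, 27), (11, 28), (11, 31), (15, 0), (15, 3), (15, 4), (15, 7), (15, 8), (15, 11), (15, 12), (15, 15), (15, 16), (15, 19), (15, 20), (15, 23), (15, 24), (15, 27), (15, 28), (15, 31)]

Answer: yes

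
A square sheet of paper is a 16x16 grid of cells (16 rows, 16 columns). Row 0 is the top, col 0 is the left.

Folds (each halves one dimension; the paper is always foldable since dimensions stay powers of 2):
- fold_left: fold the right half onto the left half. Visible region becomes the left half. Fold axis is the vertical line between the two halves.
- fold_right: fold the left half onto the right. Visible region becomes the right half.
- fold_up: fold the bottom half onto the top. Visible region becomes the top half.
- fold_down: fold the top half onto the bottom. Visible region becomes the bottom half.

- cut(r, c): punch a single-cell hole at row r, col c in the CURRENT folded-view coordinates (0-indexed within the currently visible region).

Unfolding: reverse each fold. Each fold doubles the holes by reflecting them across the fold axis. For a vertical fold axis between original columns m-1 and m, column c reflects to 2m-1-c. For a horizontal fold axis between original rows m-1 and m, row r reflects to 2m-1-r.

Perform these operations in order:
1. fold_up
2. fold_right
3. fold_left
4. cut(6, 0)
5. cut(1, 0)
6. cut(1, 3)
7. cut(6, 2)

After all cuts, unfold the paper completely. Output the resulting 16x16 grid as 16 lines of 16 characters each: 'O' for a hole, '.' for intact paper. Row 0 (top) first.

Answer: ................
O..OO..OO..OO..O
................
................
................
................
O.O..O.OO.O..O.O
................
................
O.O..O.OO.O..O.O
................
................
................
................
O..OO..OO..OO..O
................

Derivation:
Op 1 fold_up: fold axis h@8; visible region now rows[0,8) x cols[0,16) = 8x16
Op 2 fold_right: fold axis v@8; visible region now rows[0,8) x cols[8,16) = 8x8
Op 3 fold_left: fold axis v@12; visible region now rows[0,8) x cols[8,12) = 8x4
Op 4 cut(6, 0): punch at orig (6,8); cuts so far [(6, 8)]; region rows[0,8) x cols[8,12) = 8x4
Op 5 cut(1, 0): punch at orig (1,8); cuts so far [(1, 8), (6, 8)]; region rows[0,8) x cols[8,12) = 8x4
Op 6 cut(1, 3): punch at orig (1,11); cuts so far [(1, 8), (1, 11), (6, 8)]; region rows[0,8) x cols[8,12) = 8x4
Op 7 cut(6, 2): punch at orig (6,10); cuts so far [(1, 8), (1, 11), (6, 8), (6, 10)]; region rows[0,8) x cols[8,12) = 8x4
Unfold 1 (reflect across v@12): 8 holes -> [(1, 8), (1, 11), (1, 12), (1, 15), (6, 8), (6, 10), (6, 13), (6, 15)]
Unfold 2 (reflect across v@8): 16 holes -> [(1, 0), (1, 3), (1, 4), (1, 7), (1, 8), (1, 11), (1, 12), (1, 15), (6, 0), (6, 2), (6, 5), (6, 7), (6, 8), (6, 10), (6, 13), (6, 15)]
Unfold 3 (reflect across h@8): 32 holes -> [(1, 0), (1, 3), (1, 4), (1, 7), (1, 8), (1, 11), (1, 12), (1, 15), (6, 0), (6, 2), (6, 5), (6, 7), (6, 8), (6, 10), (6, 13), (6, 15), (9, 0), (9, 2), (9, 5), (9, 7), (9, 8), (9, 10), (9, 13), (9, 15), (14, 0), (14, 3), (14, 4), (14, 7), (14, 8), (14, 11), (14, 12), (14, 15)]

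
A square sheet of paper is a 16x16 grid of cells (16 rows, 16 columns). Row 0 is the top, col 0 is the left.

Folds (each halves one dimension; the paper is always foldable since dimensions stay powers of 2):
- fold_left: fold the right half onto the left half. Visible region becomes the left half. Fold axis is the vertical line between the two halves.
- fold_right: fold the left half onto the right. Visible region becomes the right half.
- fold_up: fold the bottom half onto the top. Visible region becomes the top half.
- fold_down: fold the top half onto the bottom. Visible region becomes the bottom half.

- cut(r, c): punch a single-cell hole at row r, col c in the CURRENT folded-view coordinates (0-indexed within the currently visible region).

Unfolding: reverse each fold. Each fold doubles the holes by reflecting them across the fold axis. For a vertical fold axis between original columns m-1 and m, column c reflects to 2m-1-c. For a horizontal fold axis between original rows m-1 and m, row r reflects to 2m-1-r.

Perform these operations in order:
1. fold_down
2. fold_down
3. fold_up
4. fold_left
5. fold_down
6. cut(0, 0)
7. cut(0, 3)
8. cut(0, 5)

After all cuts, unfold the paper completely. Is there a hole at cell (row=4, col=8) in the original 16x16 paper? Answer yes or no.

Op 1 fold_down: fold axis h@8; visible region now rows[8,16) x cols[0,16) = 8x16
Op 2 fold_down: fold axis h@12; visible region now rows[12,16) x cols[0,16) = 4x16
Op 3 fold_up: fold axis h@14; visible region now rows[12,14) x cols[0,16) = 2x16
Op 4 fold_left: fold axis v@8; visible region now rows[12,14) x cols[0,8) = 2x8
Op 5 fold_down: fold axis h@13; visible region now rows[13,14) x cols[0,8) = 1x8
Op 6 cut(0, 0): punch at orig (13,0); cuts so far [(13, 0)]; region rows[13,14) x cols[0,8) = 1x8
Op 7 cut(0, 3): punch at orig (13,3); cuts so far [(13, 0), (13, 3)]; region rows[13,14) x cols[0,8) = 1x8
Op 8 cut(0, 5): punch at orig (13,5); cuts so far [(13, 0), (13, 3), (13, 5)]; region rows[13,14) x cols[0,8) = 1x8
Unfold 1 (reflect across h@13): 6 holes -> [(12, 0), (12, 3), (12, 5), (13, 0), (13, 3), (13, 5)]
Unfold 2 (reflect across v@8): 12 holes -> [(12, 0), (12, 3), (12, 5), (12, 10), (12, 12), (12, 15), (13, 0), (13, 3), (13, 5), (13, 10), (13, 12), (13, 15)]
Unfold 3 (reflect across h@14): 24 holes -> [(12, 0), (12, 3), (12, 5), (12, 10), (12, 12), (12, 15), (13, 0), (13, 3), (13, 5), (13, 10), (13, 12), (13, 15), (14, 0), (14, 3), (14, 5), (14, 10), (14, 12), (14, 15), (15, 0), (15, 3), (15, 5), (15, 10), (15, 12), (15, 15)]
Unfold 4 (reflect across h@12): 48 holes -> [(8, 0), (8, 3), (8, 5), (8, 10), (8, 12), (8, 15), (9, 0), (9, 3), (9, 5), (9, 10), (9, 12), (9, 15), (10, 0), (10, 3), (10, 5), (10, 10), (10, 12), (10, 15), (11, 0), (11, 3), (11, 5), (11, 10), (11, 12), (11, 15), (12, 0), (12, 3), (12, 5), (12, 10), (12, 12), (12, 15), (13, 0), (13, 3), (13, 5), (13, 10), (13, 12), (13, 15), (14, 0), (14, 3), (14, 5), (14, 10), (14, 12), (14, 15), (15, 0), (15, 3), (15, 5), (15, 10), (15, 12), (15, 15)]
Unfold 5 (reflect across h@8): 96 holes -> [(0, 0), (0, 3), (0, 5), (0, 10), (0, 12), (0, 15), (1, 0), (1, 3), (1, 5), (1, 10), (1, 12), (1, 15), (2, 0), (2, 3), (2, 5), (2, 10), (2, 12), (2, 15), (3, 0), (3, 3), (3, 5), (3, 10), (3, 12), (3, 15), (4, 0), (4, 3), (4, 5), (4, 10), (4, 12), (4, 15), (5, 0), (5, 3), (5, 5), (5, 10), (5, 12), (5, 15), (6, 0), (6, 3), (6, 5), (6, 10), (6, 12), (6, 15), (7, 0), (7, 3), (7, 5), (7, 10), (7, 12), (7, 15), (8, 0), (8, 3), (8, 5), (8, 10), (8, 12), (8, 15), (9, 0), (9, 3), (9, 5), (9, 10), (9, 12), (9, 15), (10, 0), (10, 3), (10, 5), (10, 10), (10, 12), (10, 15), (11, 0), (11, 3), (11, 5), (11, 10), (11, 12), (11, 15), (12, 0), (12, 3), (12, 5), (12, 10), (12, 12), (12, 15), (13, 0), (13, 3), (13, 5), (13, 10), (13, 12), (13, 15), (14, 0), (14, 3), (14, 5), (14, 10), (14, 12), (14, 15), (15, 0), (15, 3), (15, 5), (15, 10), (15, 12), (15, 15)]
Holes: [(0, 0), (0, 3), (0, 5), (0, 10), (0, 12), (0, 15), (1, 0), (1, 3), (1, 5), (1, 10), (1, 12), (1, 15), (2, 0), (2, 3), (2, 5), (2, 10), (2, 12), (2, 15), (3, 0), (3, 3), (3, 5), (3, 10), (3, 12), (3, 15), (4, 0), (4, 3), (4, 5), (4, 10), (4, 12), (4, 15), (5, 0), (5, 3), (5, 5), (5, 10), (5, 12), (5, 15), (6, 0), (6, 3), (6, 5), (6, 10), (6, 12), (6, 15), (7, 0), (7, 3), (7, 5), (7, 10), (7, 12), (7, 15), (8, 0), (8, 3), (8, 5), (8, 10), (8, 12), (8, 15), (9, 0), (9, 3), (9, 5), (9, 10), (9, 12), (9, 15), (10, 0), (10, 3), (10, 5), (10, 10), (10, 12), (10, 15), (11, 0), (11, 3), (11, 5), (11, 10), (11, 12), (11, 15), (12, 0), (12, 3), (12, 5), (12, 10), (12, 12), (12, 15), (13, 0), (13, 3), (13, 5), (13, 10), (13, 12), (13, 15), (14, 0), (14, 3), (14, 5), (14, 10), (14, 12), (14, 15), (15, 0), (15, 3), (15, 5), (15, 10), (15, 12), (15, 15)]

Answer: no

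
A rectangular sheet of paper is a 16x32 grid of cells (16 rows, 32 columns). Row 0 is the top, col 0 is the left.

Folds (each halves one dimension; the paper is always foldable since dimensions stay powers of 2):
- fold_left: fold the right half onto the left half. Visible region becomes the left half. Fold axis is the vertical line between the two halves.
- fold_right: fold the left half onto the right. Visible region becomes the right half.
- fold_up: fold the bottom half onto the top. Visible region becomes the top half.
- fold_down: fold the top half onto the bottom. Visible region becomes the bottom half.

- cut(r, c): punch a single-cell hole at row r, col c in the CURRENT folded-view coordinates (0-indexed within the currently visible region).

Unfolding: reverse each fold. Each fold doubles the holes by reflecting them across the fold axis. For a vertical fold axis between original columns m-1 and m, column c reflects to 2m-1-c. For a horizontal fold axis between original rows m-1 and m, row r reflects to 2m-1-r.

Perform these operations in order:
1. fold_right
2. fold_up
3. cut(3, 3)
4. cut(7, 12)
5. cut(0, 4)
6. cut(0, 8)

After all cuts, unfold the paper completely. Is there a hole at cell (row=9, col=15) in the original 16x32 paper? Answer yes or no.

Op 1 fold_right: fold axis v@16; visible region now rows[0,16) x cols[16,32) = 16x16
Op 2 fold_up: fold axis h@8; visible region now rows[0,8) x cols[16,32) = 8x16
Op 3 cut(3, 3): punch at orig (3,19); cuts so far [(3, 19)]; region rows[0,8) x cols[16,32) = 8x16
Op 4 cut(7, 12): punch at orig (7,28); cuts so far [(3, 19), (7, 28)]; region rows[0,8) x cols[16,32) = 8x16
Op 5 cut(0, 4): punch at orig (0,20); cuts so far [(0, 20), (3, 19), (7, 28)]; region rows[0,8) x cols[16,32) = 8x16
Op 6 cut(0, 8): punch at orig (0,24); cuts so far [(0, 20), (0, 24), (3, 19), (7, 28)]; region rows[0,8) x cols[16,32) = 8x16
Unfold 1 (reflect across h@8): 8 holes -> [(0, 20), (0, 24), (3, 19), (7, 28), (8, 28), (12, 19), (15, 20), (15, 24)]
Unfold 2 (reflect across v@16): 16 holes -> [(0, 7), (0, 11), (0, 20), (0, 24), (3, 12), (3, 19), (7, 3), (7, 28), (8, 3), (8, 28), (12, 12), (12, 19), (15, 7), (15, 11), (15, 20), (15, 24)]
Holes: [(0, 7), (0, 11), (0, 20), (0, 24), (3, 12), (3, 19), (7, 3), (7, 28), (8, 3), (8, 28), (12, 12), (12, 19), (15, 7), (15, 11), (15, 20), (15, 24)]

Answer: no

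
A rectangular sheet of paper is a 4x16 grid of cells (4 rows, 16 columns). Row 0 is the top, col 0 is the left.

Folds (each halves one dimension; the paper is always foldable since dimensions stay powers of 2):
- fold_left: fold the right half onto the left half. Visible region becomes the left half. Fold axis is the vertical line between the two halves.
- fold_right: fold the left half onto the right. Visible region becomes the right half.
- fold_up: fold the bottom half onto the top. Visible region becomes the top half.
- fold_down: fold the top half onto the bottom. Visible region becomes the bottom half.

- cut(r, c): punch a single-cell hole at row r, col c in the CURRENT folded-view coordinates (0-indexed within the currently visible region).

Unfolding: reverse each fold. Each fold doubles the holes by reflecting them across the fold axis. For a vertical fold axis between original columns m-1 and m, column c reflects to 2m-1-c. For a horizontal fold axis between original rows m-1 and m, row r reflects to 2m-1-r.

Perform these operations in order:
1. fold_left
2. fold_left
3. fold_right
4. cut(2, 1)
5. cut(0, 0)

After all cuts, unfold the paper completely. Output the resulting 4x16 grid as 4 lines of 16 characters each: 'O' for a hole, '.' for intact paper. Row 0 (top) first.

Answer: .OO..OO..OO..OO.
................
O..OO..OO..OO..O
................

Derivation:
Op 1 fold_left: fold axis v@8; visible region now rows[0,4) x cols[0,8) = 4x8
Op 2 fold_left: fold axis v@4; visible region now rows[0,4) x cols[0,4) = 4x4
Op 3 fold_right: fold axis v@2; visible region now rows[0,4) x cols[2,4) = 4x2
Op 4 cut(2, 1): punch at orig (2,3); cuts so far [(2, 3)]; region rows[0,4) x cols[2,4) = 4x2
Op 5 cut(0, 0): punch at orig (0,2); cuts so far [(0, 2), (2, 3)]; region rows[0,4) x cols[2,4) = 4x2
Unfold 1 (reflect across v@2): 4 holes -> [(0, 1), (0, 2), (2, 0), (2, 3)]
Unfold 2 (reflect across v@4): 8 holes -> [(0, 1), (0, 2), (0, 5), (0, 6), (2, 0), (2, 3), (2, 4), (2, 7)]
Unfold 3 (reflect across v@8): 16 holes -> [(0, 1), (0, 2), (0, 5), (0, 6), (0, 9), (0, 10), (0, 13), (0, 14), (2, 0), (2, 3), (2, 4), (2, 7), (2, 8), (2, 11), (2, 12), (2, 15)]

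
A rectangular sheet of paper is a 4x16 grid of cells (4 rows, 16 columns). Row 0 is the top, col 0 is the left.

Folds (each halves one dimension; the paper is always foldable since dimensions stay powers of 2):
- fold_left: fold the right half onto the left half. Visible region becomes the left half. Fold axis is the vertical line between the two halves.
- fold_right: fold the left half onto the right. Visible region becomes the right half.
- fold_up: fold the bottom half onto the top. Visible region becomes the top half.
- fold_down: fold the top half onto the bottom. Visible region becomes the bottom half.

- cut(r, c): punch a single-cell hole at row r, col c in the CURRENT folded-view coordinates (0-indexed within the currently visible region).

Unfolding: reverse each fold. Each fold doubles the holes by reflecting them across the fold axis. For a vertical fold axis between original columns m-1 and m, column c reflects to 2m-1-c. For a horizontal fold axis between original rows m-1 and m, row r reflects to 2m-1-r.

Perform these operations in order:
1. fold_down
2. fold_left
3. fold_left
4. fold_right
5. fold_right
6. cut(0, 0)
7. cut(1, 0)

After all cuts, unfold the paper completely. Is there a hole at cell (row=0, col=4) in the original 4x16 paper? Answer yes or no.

Answer: yes

Derivation:
Op 1 fold_down: fold axis h@2; visible region now rows[2,4) x cols[0,16) = 2x16
Op 2 fold_left: fold axis v@8; visible region now rows[2,4) x cols[0,8) = 2x8
Op 3 fold_left: fold axis v@4; visible region now rows[2,4) x cols[0,4) = 2x4
Op 4 fold_right: fold axis v@2; visible region now rows[2,4) x cols[2,4) = 2x2
Op 5 fold_right: fold axis v@3; visible region now rows[2,4) x cols[3,4) = 2x1
Op 6 cut(0, 0): punch at orig (2,3); cuts so far [(2, 3)]; region rows[2,4) x cols[3,4) = 2x1
Op 7 cut(1, 0): punch at orig (3,3); cuts so far [(2, 3), (3, 3)]; region rows[2,4) x cols[3,4) = 2x1
Unfold 1 (reflect across v@3): 4 holes -> [(2, 2), (2, 3), (3, 2), (3, 3)]
Unfold 2 (reflect across v@2): 8 holes -> [(2, 0), (2, 1), (2, 2), (2, 3), (3, 0), (3, 1), (3, 2), (3, 3)]
Unfold 3 (reflect across v@4): 16 holes -> [(2, 0), (2, 1), (2, 2), (2, 3), (2, 4), (2, 5), (2, 6), (2, 7), (3, 0), (3, 1), (3, 2), (3, 3), (3, 4), (3, 5), (3, 6), (3, 7)]
Unfold 4 (reflect across v@8): 32 holes -> [(2, 0), (2, 1), (2, 2), (2, 3), (2, 4), (2, 5), (2, 6), (2, 7), (2, 8), (2, 9), (2, 10), (2, 11), (2, 12), (2, 13), (2, 14), (2, 15), (3, 0), (3, 1), (3, 2), (3, 3), (3, 4), (3, 5), (3, 6), (3, 7), (3, 8), (3, 9), (3, 10), (3, 11), (3, 12), (3, 13), (3, 14), (3, 15)]
Unfold 5 (reflect across h@2): 64 holes -> [(0, 0), (0, 1), (0, 2), (0, 3), (0, 4), (0, 5), (0, 6), (0, 7), (0, 8), (0, 9), (0, 10), (0, 11), (0, 12), (0, 13), (0, 14), (0, 15), (1, 0), (1, 1), (1, 2), (1, 3), (1, 4), (1, 5), (1, 6), (1, 7), (1, 8), (1, 9), (1, 10), (1, 11), (1, 12), (1, 13), (1, 14), (1, 15), (2, 0), (2, 1), (2, 2), (2, 3), (2, 4), (2, 5), (2, 6), (2, 7), (2, 8), (2, 9), (2, 10), (2, 11), (2, 12), (2, 13), (2, 14), (2, 15), (3, 0), (3, 1), (3, 2), (3, 3), (3, 4), (3, 5), (3, 6), (3, 7), (3, 8), (3, 9), (3, 10), (3, 11), (3, 12), (3, 13), (3, 14), (3, 15)]
Holes: [(0, 0), (0, 1), (0, 2), (0, 3), (0, 4), (0, 5), (0, 6), (0, 7), (0, 8), (0, 9), (0, 10), (0, 11), (0, 12), (0, 13), (0, 14), (0, 15), (1, 0), (1, 1), (1, 2), (1, 3), (1, 4), (1, 5), (1, 6), (1, 7), (1, 8), (1, 9), (1, 10), (1, 11), (1, 12), (1, 13), (1, 14), (1, 15), (2, 0), (2, 1), (2, 2), (2, 3), (2, 4), (2, 5), (2, 6), (2, 7), (2, 8), (2, 9), (2, 10), (2, 11), (2, 12), (2, 13), (2, 14), (2, 15), (3, 0), (3, 1), (3, 2), (3, 3), (3, 4), (3, 5), (3, 6), (3, 7), (3, 8), (3, 9), (3, 10), (3, 11), (3, 12), (3, 13), (3, 14), (3, 15)]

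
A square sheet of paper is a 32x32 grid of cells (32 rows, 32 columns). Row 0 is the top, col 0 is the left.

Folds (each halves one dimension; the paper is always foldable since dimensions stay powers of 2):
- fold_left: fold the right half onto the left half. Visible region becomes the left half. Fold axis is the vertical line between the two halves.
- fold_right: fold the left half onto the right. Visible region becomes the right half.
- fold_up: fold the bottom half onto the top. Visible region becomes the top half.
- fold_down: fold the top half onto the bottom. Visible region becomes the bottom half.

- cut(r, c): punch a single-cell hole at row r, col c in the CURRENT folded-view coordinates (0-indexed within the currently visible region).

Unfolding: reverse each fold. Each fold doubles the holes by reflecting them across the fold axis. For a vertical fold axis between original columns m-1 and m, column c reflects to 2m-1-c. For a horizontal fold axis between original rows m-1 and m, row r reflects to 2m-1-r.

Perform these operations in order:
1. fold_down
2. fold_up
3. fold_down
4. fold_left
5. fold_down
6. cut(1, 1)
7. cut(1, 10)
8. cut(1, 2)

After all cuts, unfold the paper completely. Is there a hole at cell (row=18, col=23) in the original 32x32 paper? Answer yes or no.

Op 1 fold_down: fold axis h@16; visible region now rows[16,32) x cols[0,32) = 16x32
Op 2 fold_up: fold axis h@24; visible region now rows[16,24) x cols[0,32) = 8x32
Op 3 fold_down: fold axis h@20; visible region now rows[20,24) x cols[0,32) = 4x32
Op 4 fold_left: fold axis v@16; visible region now rows[20,24) x cols[0,16) = 4x16
Op 5 fold_down: fold axis h@22; visible region now rows[22,24) x cols[0,16) = 2x16
Op 6 cut(1, 1): punch at orig (23,1); cuts so far [(23, 1)]; region rows[22,24) x cols[0,16) = 2x16
Op 7 cut(1, 10): punch at orig (23,10); cuts so far [(23, 1), (23, 10)]; region rows[22,24) x cols[0,16) = 2x16
Op 8 cut(1, 2): punch at orig (23,2); cuts so far [(23, 1), (23, 2), (23, 10)]; region rows[22,24) x cols[0,16) = 2x16
Unfold 1 (reflect across h@22): 6 holes -> [(20, 1), (20, 2), (20, 10), (23, 1), (23, 2), (23, 10)]
Unfold 2 (reflect across v@16): 12 holes -> [(20, 1), (20, 2), (20, 10), (20, 21), (20, 29), (20, 30), (23, 1), (23, 2), (23, 10), (23, 21), (23, 29), (23, 30)]
Unfold 3 (reflect across h@20): 24 holes -> [(16, 1), (16, 2), (16, 10), (16, 21), (16, 29), (16, 30), (19, 1), (19, 2), (19, 10), (19, 21), (19, 29), (19, 30), (20, 1), (20, 2), (20, 10), (20, 21), (20, 29), (20, 30), (23, 1), (23, 2), (23, 10), (23, 21), (23, 29), (23, 30)]
Unfold 4 (reflect across h@24): 48 holes -> [(16, 1), (16, 2), (16, 10), (16, 21), (16, 29), (16, 30), (19, 1), (19, 2), (19, 10), (19, 21), (19, 29), (19, 30), (20, 1), (20, 2), (20, 10), (20, 21), (20, 29), (20, 30), (23, 1), (23, 2), (23, 10), (23, 21), (23, 29), (23, 30), (24, 1), (24, 2), (24, 10), (24, 21), (24, 29), (24, 30), (27, 1), (27, 2), (27, 10), (27, 21), (27, 29), (27, 30), (28, 1), (28, 2), (28, 10), (28, 21), (28, 29), (28, 30), (31, 1), (31, 2), (31, 10), (31, 21), (31, 29), (31, 30)]
Unfold 5 (reflect across h@16): 96 holes -> [(0, 1), (0, 2), (0, 10), (0, 21), (0, 29), (0, 30), (3, 1), (3, 2), (3, 10), (3, 21), (3, 29), (3, 30), (4, 1), (4, 2), (4, 10), (4, 21), (4, 29), (4, 30), (7, 1), (7, 2), (7, 10), (7, 21), (7, 29), (7, 30), (8, 1), (8, 2), (8, 10), (8, 21), (8, 29), (8, 30), (11, 1), (11, 2), (11, 10), (11, 21), (11, 29), (11, 30), (12, 1), (12, 2), (12, 10), (12, 21), (12, 29), (12, 30), (15, 1), (15, 2), (15, 10), (15, 21), (15, 29), (15, 30), (16, 1), (16, 2), (16, 10), (16, 21), (16, 29), (16, 30), (19, 1), (19, 2), (19, 10), (19, 21), (19, 29), (19, 30), (20, 1), (20, 2), (20, 10), (20, 21), (20, 29), (20, 30), (23, 1), (23, 2), (23, 10), (23, 21), (23, 29), (23, 30), (24, 1), (24, 2), (24, 10), (24, 21), (24, 29), (24, 30), (27, 1), (27, 2), (27, 10), (27, 21), (27, 29), (27, 30), (28, 1), (28, 2), (28, 10), (28, 21), (28, 29), (28, 30), (31, 1), (31, 2), (31, 10), (31, 21), (31, 29), (31, 30)]
Holes: [(0, 1), (0, 2), (0, 10), (0, 21), (0, 29), (0, 30), (3, 1), (3, 2), (3, 10), (3, 21), (3, 29), (3, 30), (4, 1), (4, 2), (4, 10), (4, 21), (4, 29), (4, 30), (7, 1), (7, 2), (7, 10), (7, 21), (7, 29), (7, 30), (8, 1), (8, 2), (8, 10), (8, 21), (8, 29), (8, 30), (11, 1), (11, 2), (11, 10), (11, 21), (11, 29), (11, 30), (12, 1), (12, 2), (12, 10), (12, 21), (12, 29), (12, 30), (15, 1), (15, 2), (15, 10), (15, 21), (15, 29), (15, 30), (16, 1), (16, 2), (16, 10), (16, 21), (16, 29), (16, 30), (19, 1), (19, 2), (19, 10), (19, 21), (19, 29), (19, 30), (20, 1), (20, 2), (20, 10), (20, 21), (20, 29), (20, 30), (23, 1), (23, 2), (23, 10), (23, 21), (23, 29), (23, 30), (24, 1), (24, 2), (24, 10), (24, 21), (24, 29), (24, 30), (27, 1), (27, 2), (27, 10), (27, 21), (27, 29), (27, 30), (28, 1), (28, 2), (28, 10), (28, 21), (28, 29), (28, 30), (31, 1), (31, 2), (31, 10), (31, 21), (31, 29), (31, 30)]

Answer: no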